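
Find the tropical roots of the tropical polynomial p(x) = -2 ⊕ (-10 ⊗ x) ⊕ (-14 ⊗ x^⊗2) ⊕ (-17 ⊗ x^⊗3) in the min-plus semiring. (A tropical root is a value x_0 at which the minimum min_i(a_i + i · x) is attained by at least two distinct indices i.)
Roots: {3, 4, 8}

Each tropical root is a break point of the lower envelope of the lines y = a_i + i · x (there are 4 lines, with slopes 0, 1, ..., 3). Only the lines that attain the minimum somewhere contribute to roots; other lines are dominated. Here the surviving (envelope) indices are i = 3, i = 2, i = 1, i = 0.
Intersections between consecutive envelope lines give the roots: for adjacent envelope indices i < j the intersection is x = (a_i − a_j) / (j − i). Reading off the sorted break points: {3, 4, 8}.
Verification: at each break x_0, at least two indices attain the minimum of min_i(a_i + i · x_0).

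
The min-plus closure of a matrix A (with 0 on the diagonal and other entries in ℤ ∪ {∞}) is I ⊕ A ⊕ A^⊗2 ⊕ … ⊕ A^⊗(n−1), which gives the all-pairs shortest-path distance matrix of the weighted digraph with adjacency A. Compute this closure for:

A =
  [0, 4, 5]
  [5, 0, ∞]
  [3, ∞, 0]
Closure =
  [0, 4, 5]
  [5, 0, 10]
  [3, 7, 0]

This is the Floyd-Warshall all-pairs shortest-path computation. For each intermediate vertex k = 0, 1, …, 2, update dist[i][j] ← min(dist[i][j], dist[i][k] + dist[k][j]). The final matrix gives, for each (i, j), the minimum total weight of any directed path from i to j (possibly empty when i = j).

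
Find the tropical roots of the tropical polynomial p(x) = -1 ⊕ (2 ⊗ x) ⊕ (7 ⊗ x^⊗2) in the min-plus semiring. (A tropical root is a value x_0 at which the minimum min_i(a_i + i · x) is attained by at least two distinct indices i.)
Roots: {-5, -3}

Each tropical root is a break point of the lower envelope of the lines y = a_i + i · x (there are 3 lines, with slopes 0, 1, ..., 2). Only the lines that attain the minimum somewhere contribute to roots; other lines are dominated. Here the surviving (envelope) indices are i = 2, i = 1, i = 0.
Intersections between consecutive envelope lines give the roots: for adjacent envelope indices i < j the intersection is x = (a_i − a_j) / (j − i). Reading off the sorted break points: {-5, -3}.
Verification: at each break x_0, at least two indices attain the minimum of min_i(a_i + i · x_0).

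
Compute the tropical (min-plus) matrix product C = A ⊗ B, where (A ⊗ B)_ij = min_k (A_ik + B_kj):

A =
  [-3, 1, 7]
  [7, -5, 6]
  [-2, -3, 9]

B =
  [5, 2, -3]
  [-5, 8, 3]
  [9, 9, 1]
A ⊗ B =
  [-4, -1, -6]
  [-10, 3, -2]
  [-8, 0, -5]

Apply the min-plus product entry-by-entry:
  C[0][0] = min over k of (A[0][0] + B[0][0] = -3 + 5 = 2, A[0][1] + B[1][0] = 1 + -5 = -4, A[0][2] + B[2][0] = 7 + 9 = 16) = -4 (attained at k = 1)
  C[0][1] = min over k of (A[0][0] + B[0][1] = -3 + 2 = -1, A[0][1] + B[1][1] = 1 + 8 = 9, A[0][2] + B[2][1] = 7 + 9 = 16) = -1 (attained at k = 0)
  C[0][2] = min over k of (A[0][0] + B[0][2] = -3 + -3 = -6, A[0][1] + B[1][2] = 1 + 3 = 4, A[0][2] + B[2][2] = 7 + 1 = 8) = -6 (attained at k = 0)
  C[1][0] = min over k of (A[1][0] + B[0][0] = 7 + 5 = 12, A[1][1] + B[1][0] = -5 + -5 = -10, A[1][2] + B[2][0] = 6 + 9 = 15) = -10 (attained at k = 1)
  C[1][1] = min over k of (A[1][0] + B[0][1] = 7 + 2 = 9, A[1][1] + B[1][1] = -5 + 8 = 3, A[1][2] + B[2][1] = 6 + 9 = 15) = 3 (attained at k = 1)
  C[1][2] = min over k of (A[1][0] + B[0][2] = 7 + -3 = 4, A[1][1] + B[1][2] = -5 + 3 = -2, A[1][2] + B[2][2] = 6 + 1 = 7) = -2 (attained at k = 1)
  C[2][0] = min over k of (A[2][0] + B[0][0] = -2 + 5 = 3, A[2][1] + B[1][0] = -3 + -5 = -8, A[2][2] + B[2][0] = 9 + 9 = 18) = -8 (attained at k = 1)
  C[2][1] = min over k of (A[2][0] + B[0][1] = -2 + 2 = 0, A[2][1] + B[1][1] = -3 + 8 = 5, A[2][2] + B[2][1] = 9 + 9 = 18) = 0 (attained at k = 0)
  C[2][2] = min over k of (A[2][0] + B[0][2] = -2 + -3 = -5, A[2][1] + B[1][2] = -3 + 3 = 0, A[2][2] + B[2][2] = 9 + 1 = 10) = -5 (attained at k = 0)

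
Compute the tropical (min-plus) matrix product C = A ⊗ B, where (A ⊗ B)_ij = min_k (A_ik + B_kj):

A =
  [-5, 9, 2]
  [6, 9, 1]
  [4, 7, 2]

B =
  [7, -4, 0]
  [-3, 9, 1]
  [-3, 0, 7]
A ⊗ B =
  [-1, -9, -5]
  [-2, 1, 6]
  [-1, 0, 4]

Apply the min-plus product entry-by-entry:
  C[0][0] = min over k of (A[0][0] + B[0][0] = -5 + 7 = 2, A[0][1] + B[1][0] = 9 + -3 = 6, A[0][2] + B[2][0] = 2 + -3 = -1) = -1 (attained at k = 2)
  C[0][1] = min over k of (A[0][0] + B[0][1] = -5 + -4 = -9, A[0][1] + B[1][1] = 9 + 9 = 18, A[0][2] + B[2][1] = 2 + 0 = 2) = -9 (attained at k = 0)
  C[0][2] = min over k of (A[0][0] + B[0][2] = -5 + 0 = -5, A[0][1] + B[1][2] = 9 + 1 = 10, A[0][2] + B[2][2] = 2 + 7 = 9) = -5 (attained at k = 0)
  C[1][0] = min over k of (A[1][0] + B[0][0] = 6 + 7 = 13, A[1][1] + B[1][0] = 9 + -3 = 6, A[1][2] + B[2][0] = 1 + -3 = -2) = -2 (attained at k = 2)
  C[1][1] = min over k of (A[1][0] + B[0][1] = 6 + -4 = 2, A[1][1] + B[1][1] = 9 + 9 = 18, A[1][2] + B[2][1] = 1 + 0 = 1) = 1 (attained at k = 2)
  C[1][2] = min over k of (A[1][0] + B[0][2] = 6 + 0 = 6, A[1][1] + B[1][2] = 9 + 1 = 10, A[1][2] + B[2][2] = 1 + 7 = 8) = 6 (attained at k = 0)
  C[2][0] = min over k of (A[2][0] + B[0][0] = 4 + 7 = 11, A[2][1] + B[1][0] = 7 + -3 = 4, A[2][2] + B[2][0] = 2 + -3 = -1) = -1 (attained at k = 2)
  C[2][1] = min over k of (A[2][0] + B[0][1] = 4 + -4 = 0, A[2][1] + B[1][1] = 7 + 9 = 16, A[2][2] + B[2][1] = 2 + 0 = 2) = 0 (attained at k = 0)
  C[2][2] = min over k of (A[2][0] + B[0][2] = 4 + 0 = 4, A[2][1] + B[1][2] = 7 + 1 = 8, A[2][2] + B[2][2] = 2 + 7 = 9) = 4 (attained at k = 0)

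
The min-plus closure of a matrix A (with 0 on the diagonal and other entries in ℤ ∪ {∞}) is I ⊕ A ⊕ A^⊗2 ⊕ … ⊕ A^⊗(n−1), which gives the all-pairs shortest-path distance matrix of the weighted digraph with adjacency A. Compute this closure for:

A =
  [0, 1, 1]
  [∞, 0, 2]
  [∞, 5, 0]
Closure =
  [0, 1, 1]
  [∞, 0, 2]
  [∞, 5, 0]

This is the Floyd-Warshall all-pairs shortest-path computation. For each intermediate vertex k = 0, 1, …, 2, update dist[i][j] ← min(dist[i][j], dist[i][k] + dist[k][j]). The final matrix gives, for each (i, j), the minimum total weight of any directed path from i to j (possibly empty when i = j).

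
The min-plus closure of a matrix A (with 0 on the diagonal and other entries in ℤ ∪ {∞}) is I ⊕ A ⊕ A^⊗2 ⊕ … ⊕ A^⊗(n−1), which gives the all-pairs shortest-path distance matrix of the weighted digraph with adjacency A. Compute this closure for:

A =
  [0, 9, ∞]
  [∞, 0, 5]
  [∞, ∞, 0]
Closure =
  [0, 9, 14]
  [∞, 0, 5]
  [∞, ∞, 0]

This is the Floyd-Warshall all-pairs shortest-path computation. For each intermediate vertex k = 0, 1, …, 2, update dist[i][j] ← min(dist[i][j], dist[i][k] + dist[k][j]). The final matrix gives, for each (i, j), the minimum total weight of any directed path from i to j (possibly empty when i = j).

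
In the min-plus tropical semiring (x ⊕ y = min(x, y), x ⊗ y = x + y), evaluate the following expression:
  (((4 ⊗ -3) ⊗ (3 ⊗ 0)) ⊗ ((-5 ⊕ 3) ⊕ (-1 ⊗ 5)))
(((4 ⊗ -3) ⊗ (3 ⊗ 0)) ⊗ ((-5 ⊕ 3) ⊕ (-1 ⊗ 5))) = -1

Expand innermost to outermost. Recall ⊕ takes the minimum of its arguments and ⊗ takes their sum. Working out the expression (((4 ⊗ -3) ⊗ (3 ⊗ 0)) ⊗ ((-5 ⊕ 3) ⊕ (-1 ⊗ 5))) gives -1.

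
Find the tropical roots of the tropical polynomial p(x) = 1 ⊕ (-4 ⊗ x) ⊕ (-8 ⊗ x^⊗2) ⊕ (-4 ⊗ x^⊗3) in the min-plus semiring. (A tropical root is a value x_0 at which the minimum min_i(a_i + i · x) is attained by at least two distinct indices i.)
Roots: {-4, 4, 5}

Each tropical root is a break point of the lower envelope of the lines y = a_i + i · x (there are 4 lines, with slopes 0, 1, ..., 3). Only the lines that attain the minimum somewhere contribute to roots; other lines are dominated. Here the surviving (envelope) indices are i = 3, i = 2, i = 1, i = 0.
Intersections between consecutive envelope lines give the roots: for adjacent envelope indices i < j the intersection is x = (a_i − a_j) / (j − i). Reading off the sorted break points: {-4, 4, 5}.
Verification: at each break x_0, at least two indices attain the minimum of min_i(a_i + i · x_0).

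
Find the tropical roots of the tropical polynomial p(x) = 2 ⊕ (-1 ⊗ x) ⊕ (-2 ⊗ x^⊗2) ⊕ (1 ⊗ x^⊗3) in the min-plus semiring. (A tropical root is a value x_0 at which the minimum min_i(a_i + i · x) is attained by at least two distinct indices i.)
Roots: {-3, 1, 3}

Each tropical root is a break point of the lower envelope of the lines y = a_i + i · x (there are 4 lines, with slopes 0, 1, ..., 3). Only the lines that attain the minimum somewhere contribute to roots; other lines are dominated. Here the surviving (envelope) indices are i = 3, i = 2, i = 1, i = 0.
Intersections between consecutive envelope lines give the roots: for adjacent envelope indices i < j the intersection is x = (a_i − a_j) / (j − i). Reading off the sorted break points: {-3, 1, 3}.
Verification: at each break x_0, at least two indices attain the minimum of min_i(a_i + i · x_0).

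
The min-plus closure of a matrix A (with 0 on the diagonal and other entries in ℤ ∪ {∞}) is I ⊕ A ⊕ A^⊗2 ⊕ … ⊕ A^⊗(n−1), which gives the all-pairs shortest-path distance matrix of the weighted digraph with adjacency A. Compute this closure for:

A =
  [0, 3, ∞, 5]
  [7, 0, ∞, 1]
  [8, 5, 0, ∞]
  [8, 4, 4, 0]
Closure =
  [0, 3, 8, 4]
  [7, 0, 5, 1]
  [8, 5, 0, 6]
  [8, 4, 4, 0]

This is the Floyd-Warshall all-pairs shortest-path computation. For each intermediate vertex k = 0, 1, …, 3, update dist[i][j] ← min(dist[i][j], dist[i][k] + dist[k][j]). The final matrix gives, for each (i, j), the minimum total weight of any directed path from i to j (possibly empty when i = j).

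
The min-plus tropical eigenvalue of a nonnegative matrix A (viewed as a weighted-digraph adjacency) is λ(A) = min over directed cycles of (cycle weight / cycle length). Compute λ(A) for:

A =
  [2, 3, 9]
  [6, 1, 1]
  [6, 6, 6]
λ(A) = 1

Enumerate directed cycles and compute their means (weight / length). Sample:
  cycle 0 → 0: weight = 2, length = 1, mean = 2/1 ≈ 2.000
  cycle 1 → 1: weight = 1, length = 1, mean = 1/1 ≈ 1.000
  cycle 2 → 2: weight = 6, length = 1, mean = 6/1 ≈ 6.000
  cycle 0 → 1 → 0: weight = 9, length = 2, mean = 9/2 ≈ 4.500
  cycle 0 → 2 → 0: weight = 15, length = 2, mean = 15/2 ≈ 7.500
  cycle 1 → 0 → 1: weight = 9, length = 2, mean = 9/2 ≈ 4.500
Minimum mean = 1.000, attained e.g. along the cycle 1 → 1 with weight 1 and length 1. So λ(A) = 1/1 = 1.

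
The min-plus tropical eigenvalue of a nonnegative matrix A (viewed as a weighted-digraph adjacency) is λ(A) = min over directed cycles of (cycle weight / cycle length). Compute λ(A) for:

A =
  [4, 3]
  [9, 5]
λ(A) = 4

Enumerate directed cycles and compute their means (weight / length). Sample:
  cycle 0 → 0: weight = 4, length = 1, mean = 4/1 ≈ 4.000
  cycle 1 → 1: weight = 5, length = 1, mean = 5/1 ≈ 5.000
  cycle 0 → 1 → 0: weight = 12, length = 2, mean = 12/2 ≈ 6.000
  cycle 1 → 0 → 1: weight = 12, length = 2, mean = 12/2 ≈ 6.000
Minimum mean = 4.000, attained e.g. along the cycle 0 → 0 with weight 4 and length 1. So λ(A) = 4/1 = 4.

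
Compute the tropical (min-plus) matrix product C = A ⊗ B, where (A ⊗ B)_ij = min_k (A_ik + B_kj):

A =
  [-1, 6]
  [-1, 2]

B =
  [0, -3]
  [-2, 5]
A ⊗ B =
  [-1, -4]
  [-1, -4]

Apply the min-plus product entry-by-entry:
  C[0][0] = min over k of (A[0][0] + B[0][0] = -1 + 0 = -1, A[0][1] + B[1][0] = 6 + -2 = 4) = -1 (attained at k = 0)
  C[0][1] = min over k of (A[0][0] + B[0][1] = -1 + -3 = -4, A[0][1] + B[1][1] = 6 + 5 = 11) = -4 (attained at k = 0)
  C[1][0] = min over k of (A[1][0] + B[0][0] = -1 + 0 = -1, A[1][1] + B[1][0] = 2 + -2 = 0) = -1 (attained at k = 0)
  C[1][1] = min over k of (A[1][0] + B[0][1] = -1 + -3 = -4, A[1][1] + B[1][1] = 2 + 5 = 7) = -4 (attained at k = 0)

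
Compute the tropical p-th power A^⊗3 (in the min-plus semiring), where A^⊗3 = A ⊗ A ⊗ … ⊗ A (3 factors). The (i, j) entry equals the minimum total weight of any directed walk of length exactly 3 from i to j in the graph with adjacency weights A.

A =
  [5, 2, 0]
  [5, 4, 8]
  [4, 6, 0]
A^⊗3 =
  [4, 6, 0]
  [9, 11, 5]
  [4, 6, 0]

Each entry (A^⊗3)_ij equals the minimum over all length-3 walks i = v_0 → v_1 → … → v_3 = j of Σ_t A[v_t][v_{t+1}]. For example, for (i, j) = (0, 2) we minimise over 9 possible intermediate vertex sequences; the minimum is 0, attained along the walk 0 → 2 → 2 → 2.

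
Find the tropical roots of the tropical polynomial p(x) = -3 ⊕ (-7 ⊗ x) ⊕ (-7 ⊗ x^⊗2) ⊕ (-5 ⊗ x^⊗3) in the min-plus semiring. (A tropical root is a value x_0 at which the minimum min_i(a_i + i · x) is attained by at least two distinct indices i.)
Roots: {-2, 0, 4}

Each tropical root is a break point of the lower envelope of the lines y = a_i + i · x (there are 4 lines, with slopes 0, 1, ..., 3). Only the lines that attain the minimum somewhere contribute to roots; other lines are dominated. Here the surviving (envelope) indices are i = 3, i = 2, i = 1, i = 0.
Intersections between consecutive envelope lines give the roots: for adjacent envelope indices i < j the intersection is x = (a_i − a_j) / (j − i). Reading off the sorted break points: {-2, 0, 4}.
Verification: at each break x_0, at least two indices attain the minimum of min_i(a_i + i · x_0).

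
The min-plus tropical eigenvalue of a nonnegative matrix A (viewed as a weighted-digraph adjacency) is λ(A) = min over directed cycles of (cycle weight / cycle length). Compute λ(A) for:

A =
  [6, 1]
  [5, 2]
λ(A) = 2

Enumerate directed cycles and compute their means (weight / length). Sample:
  cycle 0 → 0: weight = 6, length = 1, mean = 6/1 ≈ 6.000
  cycle 1 → 1: weight = 2, length = 1, mean = 2/1 ≈ 2.000
  cycle 0 → 1 → 0: weight = 6, length = 2, mean = 6/2 ≈ 3.000
  cycle 1 → 0 → 1: weight = 6, length = 2, mean = 6/2 ≈ 3.000
Minimum mean = 2.000, attained e.g. along the cycle 1 → 1 with weight 2 and length 1. So λ(A) = 2/1 = 2.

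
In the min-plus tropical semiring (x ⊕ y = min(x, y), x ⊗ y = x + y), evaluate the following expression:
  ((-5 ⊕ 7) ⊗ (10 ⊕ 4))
((-5 ⊕ 7) ⊗ (10 ⊕ 4)) = -1

Expand innermost to outermost. Recall ⊕ takes the minimum of its arguments and ⊗ takes their sum. Working out the expression ((-5 ⊕ 7) ⊗ (10 ⊕ 4)) gives -1.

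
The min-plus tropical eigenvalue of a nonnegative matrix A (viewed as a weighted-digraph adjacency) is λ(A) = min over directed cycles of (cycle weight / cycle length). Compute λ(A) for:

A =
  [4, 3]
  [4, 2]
λ(A) = 2

Enumerate directed cycles and compute their means (weight / length). Sample:
  cycle 0 → 0: weight = 4, length = 1, mean = 4/1 ≈ 4.000
  cycle 1 → 1: weight = 2, length = 1, mean = 2/1 ≈ 2.000
  cycle 0 → 1 → 0: weight = 7, length = 2, mean = 7/2 ≈ 3.500
  cycle 1 → 0 → 1: weight = 7, length = 2, mean = 7/2 ≈ 3.500
Minimum mean = 2.000, attained e.g. along the cycle 1 → 1 with weight 2 and length 1. So λ(A) = 2/1 = 2.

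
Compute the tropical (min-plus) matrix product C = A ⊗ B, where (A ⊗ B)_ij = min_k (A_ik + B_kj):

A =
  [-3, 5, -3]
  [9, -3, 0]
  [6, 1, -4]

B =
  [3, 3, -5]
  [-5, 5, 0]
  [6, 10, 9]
A ⊗ B =
  [0, 0, -8]
  [-8, 2, -3]
  [-4, 6, 1]

Apply the min-plus product entry-by-entry:
  C[0][0] = min over k of (A[0][0] + B[0][0] = -3 + 3 = 0, A[0][1] + B[1][0] = 5 + -5 = 0, A[0][2] + B[2][0] = -3 + 6 = 3) = 0 (attained at k = 0)
  C[0][1] = min over k of (A[0][0] + B[0][1] = -3 + 3 = 0, A[0][1] + B[1][1] = 5 + 5 = 10, A[0][2] + B[2][1] = -3 + 10 = 7) = 0 (attained at k = 0)
  C[0][2] = min over k of (A[0][0] + B[0][2] = -3 + -5 = -8, A[0][1] + B[1][2] = 5 + 0 = 5, A[0][2] + B[2][2] = -3 + 9 = 6) = -8 (attained at k = 0)
  C[1][0] = min over k of (A[1][0] + B[0][0] = 9 + 3 = 12, A[1][1] + B[1][0] = -3 + -5 = -8, A[1][2] + B[2][0] = 0 + 6 = 6) = -8 (attained at k = 1)
  C[1][1] = min over k of (A[1][0] + B[0][1] = 9 + 3 = 12, A[1][1] + B[1][1] = -3 + 5 = 2, A[1][2] + B[2][1] = 0 + 10 = 10) = 2 (attained at k = 1)
  C[1][2] = min over k of (A[1][0] + B[0][2] = 9 + -5 = 4, A[1][1] + B[1][2] = -3 + 0 = -3, A[1][2] + B[2][2] = 0 + 9 = 9) = -3 (attained at k = 1)
  C[2][0] = min over k of (A[2][0] + B[0][0] = 6 + 3 = 9, A[2][1] + B[1][0] = 1 + -5 = -4, A[2][2] + B[2][0] = -4 + 6 = 2) = -4 (attained at k = 1)
  C[2][1] = min over k of (A[2][0] + B[0][1] = 6 + 3 = 9, A[2][1] + B[1][1] = 1 + 5 = 6, A[2][2] + B[2][1] = -4 + 10 = 6) = 6 (attained at k = 1)
  C[2][2] = min over k of (A[2][0] + B[0][2] = 6 + -5 = 1, A[2][1] + B[1][2] = 1 + 0 = 1, A[2][2] + B[2][2] = -4 + 9 = 5) = 1 (attained at k = 0)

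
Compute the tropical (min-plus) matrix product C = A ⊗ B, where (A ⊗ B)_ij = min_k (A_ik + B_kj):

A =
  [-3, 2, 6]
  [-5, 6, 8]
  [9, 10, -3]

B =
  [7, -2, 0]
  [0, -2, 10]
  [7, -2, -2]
A ⊗ B =
  [2, -5, -3]
  [2, -7, -5]
  [4, -5, -5]

Apply the min-plus product entry-by-entry:
  C[0][0] = min over k of (A[0][0] + B[0][0] = -3 + 7 = 4, A[0][1] + B[1][0] = 2 + 0 = 2, A[0][2] + B[2][0] = 6 + 7 = 13) = 2 (attained at k = 1)
  C[0][1] = min over k of (A[0][0] + B[0][1] = -3 + -2 = -5, A[0][1] + B[1][1] = 2 + -2 = 0, A[0][2] + B[2][1] = 6 + -2 = 4) = -5 (attained at k = 0)
  C[0][2] = min over k of (A[0][0] + B[0][2] = -3 + 0 = -3, A[0][1] + B[1][2] = 2 + 10 = 12, A[0][2] + B[2][2] = 6 + -2 = 4) = -3 (attained at k = 0)
  C[1][0] = min over k of (A[1][0] + B[0][0] = -5 + 7 = 2, A[1][1] + B[1][0] = 6 + 0 = 6, A[1][2] + B[2][0] = 8 + 7 = 15) = 2 (attained at k = 0)
  C[1][1] = min over k of (A[1][0] + B[0][1] = -5 + -2 = -7, A[1][1] + B[1][1] = 6 + -2 = 4, A[1][2] + B[2][1] = 8 + -2 = 6) = -7 (attained at k = 0)
  C[1][2] = min over k of (A[1][0] + B[0][2] = -5 + 0 = -5, A[1][1] + B[1][2] = 6 + 10 = 16, A[1][2] + B[2][2] = 8 + -2 = 6) = -5 (attained at k = 0)
  C[2][0] = min over k of (A[2][0] + B[0][0] = 9 + 7 = 16, A[2][1] + B[1][0] = 10 + 0 = 10, A[2][2] + B[2][0] = -3 + 7 = 4) = 4 (attained at k = 2)
  C[2][1] = min over k of (A[2][0] + B[0][1] = 9 + -2 = 7, A[2][1] + B[1][1] = 10 + -2 = 8, A[2][2] + B[2][1] = -3 + -2 = -5) = -5 (attained at k = 2)
  C[2][2] = min over k of (A[2][0] + B[0][2] = 9 + 0 = 9, A[2][1] + B[1][2] = 10 + 10 = 20, A[2][2] + B[2][2] = -3 + -2 = -5) = -5 (attained at k = 2)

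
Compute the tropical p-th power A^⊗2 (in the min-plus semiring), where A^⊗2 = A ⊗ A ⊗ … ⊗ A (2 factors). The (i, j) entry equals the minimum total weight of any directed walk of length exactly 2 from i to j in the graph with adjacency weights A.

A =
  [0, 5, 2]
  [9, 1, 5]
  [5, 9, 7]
A^⊗2 =
  [0, 5, 2]
  [9, 2, 6]
  [5, 10, 7]

Each entry (A^⊗2)_ij equals the minimum over all length-2 walks i = v_0 → v_1 → … → v_2 = j of Σ_t A[v_t][v_{t+1}]. For example, for (i, j) = (0, 2) we minimise over 3 possible intermediate vertex sequences; the minimum is 2, attained along the walk 0 → 0 → 2.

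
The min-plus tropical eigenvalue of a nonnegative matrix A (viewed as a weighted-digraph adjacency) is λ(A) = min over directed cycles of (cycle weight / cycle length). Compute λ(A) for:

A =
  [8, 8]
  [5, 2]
λ(A) = 2

Enumerate directed cycles and compute their means (weight / length). Sample:
  cycle 0 → 0: weight = 8, length = 1, mean = 8/1 ≈ 8.000
  cycle 1 → 1: weight = 2, length = 1, mean = 2/1 ≈ 2.000
  cycle 0 → 1 → 0: weight = 13, length = 2, mean = 13/2 ≈ 6.500
  cycle 1 → 0 → 1: weight = 13, length = 2, mean = 13/2 ≈ 6.500
Minimum mean = 2.000, attained e.g. along the cycle 1 → 1 with weight 2 and length 1. So λ(A) = 2/1 = 2.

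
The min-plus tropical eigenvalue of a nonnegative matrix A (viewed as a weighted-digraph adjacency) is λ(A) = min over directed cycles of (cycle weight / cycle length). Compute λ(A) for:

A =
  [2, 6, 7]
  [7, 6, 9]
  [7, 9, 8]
λ(A) = 2

Enumerate directed cycles and compute their means (weight / length). Sample:
  cycle 0 → 0: weight = 2, length = 1, mean = 2/1 ≈ 2.000
  cycle 1 → 1: weight = 6, length = 1, mean = 6/1 ≈ 6.000
  cycle 2 → 2: weight = 8, length = 1, mean = 8/1 ≈ 8.000
  cycle 0 → 1 → 0: weight = 13, length = 2, mean = 13/2 ≈ 6.500
  cycle 0 → 2 → 0: weight = 14, length = 2, mean = 14/2 ≈ 7.000
  cycle 1 → 0 → 1: weight = 13, length = 2, mean = 13/2 ≈ 6.500
Minimum mean = 2.000, attained e.g. along the cycle 0 → 0 with weight 2 and length 1. So λ(A) = 2/1 = 2.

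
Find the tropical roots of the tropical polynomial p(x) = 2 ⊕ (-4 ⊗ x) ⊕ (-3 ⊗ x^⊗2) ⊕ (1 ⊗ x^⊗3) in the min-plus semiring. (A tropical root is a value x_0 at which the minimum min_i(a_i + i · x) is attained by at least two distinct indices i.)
Roots: {-4, -1, 6}

Each tropical root is a break point of the lower envelope of the lines y = a_i + i · x (there are 4 lines, with slopes 0, 1, ..., 3). Only the lines that attain the minimum somewhere contribute to roots; other lines are dominated. Here the surviving (envelope) indices are i = 3, i = 2, i = 1, i = 0.
Intersections between consecutive envelope lines give the roots: for adjacent envelope indices i < j the intersection is x = (a_i − a_j) / (j − i). Reading off the sorted break points: {-4, -1, 6}.
Verification: at each break x_0, at least two indices attain the minimum of min_i(a_i + i · x_0).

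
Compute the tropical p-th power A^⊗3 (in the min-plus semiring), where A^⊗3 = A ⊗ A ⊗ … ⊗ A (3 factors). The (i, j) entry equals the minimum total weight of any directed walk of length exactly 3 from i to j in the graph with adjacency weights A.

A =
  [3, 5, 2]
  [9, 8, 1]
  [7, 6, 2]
A^⊗3 =
  [9, 10, 6]
  [10, 9, 5]
  [11, 10, 6]

Each entry (A^⊗3)_ij equals the minimum over all length-3 walks i = v_0 → v_1 → … → v_3 = j of Σ_t A[v_t][v_{t+1}]. For example, for (i, j) = (0, 2) we minimise over 9 possible intermediate vertex sequences; the minimum is 6, attained along the walk 0 → 2 → 2 → 2.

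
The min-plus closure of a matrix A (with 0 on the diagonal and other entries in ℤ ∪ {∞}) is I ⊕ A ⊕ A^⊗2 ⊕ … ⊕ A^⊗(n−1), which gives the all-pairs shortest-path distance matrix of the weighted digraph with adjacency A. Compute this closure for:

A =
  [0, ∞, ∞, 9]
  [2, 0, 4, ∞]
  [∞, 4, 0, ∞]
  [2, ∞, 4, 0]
Closure =
  [0, 17, 13, 9]
  [2, 0, 4, 11]
  [6, 4, 0, 15]
  [2, 8, 4, 0]

This is the Floyd-Warshall all-pairs shortest-path computation. For each intermediate vertex k = 0, 1, …, 3, update dist[i][j] ← min(dist[i][j], dist[i][k] + dist[k][j]). The final matrix gives, for each (i, j), the minimum total weight of any directed path from i to j (possibly empty when i = j).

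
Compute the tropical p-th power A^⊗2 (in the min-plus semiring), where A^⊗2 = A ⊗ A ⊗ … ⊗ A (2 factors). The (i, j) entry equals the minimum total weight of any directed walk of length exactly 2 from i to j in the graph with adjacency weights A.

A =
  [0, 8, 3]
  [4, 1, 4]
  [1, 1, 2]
A^⊗2 =
  [0, 4, 3]
  [4, 2, 5]
  [1, 2, 4]

Each entry (A^⊗2)_ij equals the minimum over all length-2 walks i = v_0 → v_1 → … → v_2 = j of Σ_t A[v_t][v_{t+1}]. For example, for (i, j) = (0, 2) we minimise over 3 possible intermediate vertex sequences; the minimum is 3, attained along the walk 0 → 0 → 2.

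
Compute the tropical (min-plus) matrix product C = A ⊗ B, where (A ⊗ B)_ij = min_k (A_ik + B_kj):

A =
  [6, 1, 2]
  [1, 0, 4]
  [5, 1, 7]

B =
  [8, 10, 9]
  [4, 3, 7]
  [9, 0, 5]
A ⊗ B =
  [5, 2, 7]
  [4, 3, 7]
  [5, 4, 8]

Apply the min-plus product entry-by-entry:
  C[0][0] = min over k of (A[0][0] + B[0][0] = 6 + 8 = 14, A[0][1] + B[1][0] = 1 + 4 = 5, A[0][2] + B[2][0] = 2 + 9 = 11) = 5 (attained at k = 1)
  C[0][1] = min over k of (A[0][0] + B[0][1] = 6 + 10 = 16, A[0][1] + B[1][1] = 1 + 3 = 4, A[0][2] + B[2][1] = 2 + 0 = 2) = 2 (attained at k = 2)
  C[0][2] = min over k of (A[0][0] + B[0][2] = 6 + 9 = 15, A[0][1] + B[1][2] = 1 + 7 = 8, A[0][2] + B[2][2] = 2 + 5 = 7) = 7 (attained at k = 2)
  C[1][0] = min over k of (A[1][0] + B[0][0] = 1 + 8 = 9, A[1][1] + B[1][0] = 0 + 4 = 4, A[1][2] + B[2][0] = 4 + 9 = 13) = 4 (attained at k = 1)
  C[1][1] = min over k of (A[1][0] + B[0][1] = 1 + 10 = 11, A[1][1] + B[1][1] = 0 + 3 = 3, A[1][2] + B[2][1] = 4 + 0 = 4) = 3 (attained at k = 1)
  C[1][2] = min over k of (A[1][0] + B[0][2] = 1 + 9 = 10, A[1][1] + B[1][2] = 0 + 7 = 7, A[1][2] + B[2][2] = 4 + 5 = 9) = 7 (attained at k = 1)
  C[2][0] = min over k of (A[2][0] + B[0][0] = 5 + 8 = 13, A[2][1] + B[1][0] = 1 + 4 = 5, A[2][2] + B[2][0] = 7 + 9 = 16) = 5 (attained at k = 1)
  C[2][1] = min over k of (A[2][0] + B[0][1] = 5 + 10 = 15, A[2][1] + B[1][1] = 1 + 3 = 4, A[2][2] + B[2][1] = 7 + 0 = 7) = 4 (attained at k = 1)
  C[2][2] = min over k of (A[2][0] + B[0][2] = 5 + 9 = 14, A[2][1] + B[1][2] = 1 + 7 = 8, A[2][2] + B[2][2] = 7 + 5 = 12) = 8 (attained at k = 1)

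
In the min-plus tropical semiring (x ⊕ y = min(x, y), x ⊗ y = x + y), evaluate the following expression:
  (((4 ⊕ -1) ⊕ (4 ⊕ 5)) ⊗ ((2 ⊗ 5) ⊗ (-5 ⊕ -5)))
(((4 ⊕ -1) ⊕ (4 ⊕ 5)) ⊗ ((2 ⊗ 5) ⊗ (-5 ⊕ -5))) = 1

Expand innermost to outermost. Recall ⊕ takes the minimum of its arguments and ⊗ takes their sum. Working out the expression (((4 ⊕ -1) ⊕ (4 ⊕ 5)) ⊗ ((2 ⊗ 5) ⊗ (-5 ⊕ -5))) gives 1.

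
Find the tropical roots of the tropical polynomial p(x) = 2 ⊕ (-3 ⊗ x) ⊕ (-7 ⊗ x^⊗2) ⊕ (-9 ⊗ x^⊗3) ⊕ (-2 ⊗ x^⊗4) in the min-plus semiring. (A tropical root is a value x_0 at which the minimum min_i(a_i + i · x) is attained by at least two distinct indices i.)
Roots: {-7, 2, 4, 5}

Each tropical root is a break point of the lower envelope of the lines y = a_i + i · x (there are 5 lines, with slopes 0, 1, ..., 4). Only the lines that attain the minimum somewhere contribute to roots; other lines are dominated. Here the surviving (envelope) indices are i = 4, i = 3, i = 2, i = 1, i = 0.
Intersections between consecutive envelope lines give the roots: for adjacent envelope indices i < j the intersection is x = (a_i − a_j) / (j − i). Reading off the sorted break points: {-7, 2, 4, 5}.
Verification: at each break x_0, at least two indices attain the minimum of min_i(a_i + i · x_0).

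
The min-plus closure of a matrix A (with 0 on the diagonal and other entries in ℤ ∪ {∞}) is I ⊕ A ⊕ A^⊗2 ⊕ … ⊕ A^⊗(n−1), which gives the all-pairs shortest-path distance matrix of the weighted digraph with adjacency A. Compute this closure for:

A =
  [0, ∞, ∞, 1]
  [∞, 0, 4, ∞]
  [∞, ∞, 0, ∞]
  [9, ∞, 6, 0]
Closure =
  [0, ∞, 7, 1]
  [∞, 0, 4, ∞]
  [∞, ∞, 0, ∞]
  [9, ∞, 6, 0]

This is the Floyd-Warshall all-pairs shortest-path computation. For each intermediate vertex k = 0, 1, …, 3, update dist[i][j] ← min(dist[i][j], dist[i][k] + dist[k][j]). The final matrix gives, for each (i, j), the minimum total weight of any directed path from i to j (possibly empty when i = j).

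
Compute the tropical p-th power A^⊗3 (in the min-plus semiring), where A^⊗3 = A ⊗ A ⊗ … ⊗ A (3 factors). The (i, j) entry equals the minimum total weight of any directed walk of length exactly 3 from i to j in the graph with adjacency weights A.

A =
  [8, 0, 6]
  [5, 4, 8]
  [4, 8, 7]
A^⊗3 =
  [9, 5, 11]
  [10, 9, 13]
  [9, 8, 12]

Each entry (A^⊗3)_ij equals the minimum over all length-3 walks i = v_0 → v_1 → … → v_3 = j of Σ_t A[v_t][v_{t+1}]. For example, for (i, j) = (0, 2) we minimise over 9 possible intermediate vertex sequences; the minimum is 11, attained along the walk 0 → 1 → 0 → 2.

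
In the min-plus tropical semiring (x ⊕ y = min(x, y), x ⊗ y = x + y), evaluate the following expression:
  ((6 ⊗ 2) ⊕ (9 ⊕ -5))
((6 ⊗ 2) ⊕ (9 ⊕ -5)) = -5

Expand innermost to outermost. Recall ⊕ takes the minimum of its arguments and ⊗ takes their sum. Working out the expression ((6 ⊗ 2) ⊕ (9 ⊕ -5)) gives -5.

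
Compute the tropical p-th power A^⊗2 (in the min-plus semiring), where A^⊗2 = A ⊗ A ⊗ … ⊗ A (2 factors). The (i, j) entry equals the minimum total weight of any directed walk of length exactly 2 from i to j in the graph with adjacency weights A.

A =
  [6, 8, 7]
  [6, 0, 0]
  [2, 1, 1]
A^⊗2 =
  [9, 8, 8]
  [2, 0, 0]
  [3, 1, 1]

Each entry (A^⊗2)_ij equals the minimum over all length-2 walks i = v_0 → v_1 → … → v_2 = j of Σ_t A[v_t][v_{t+1}]. For example, for (i, j) = (0, 2) we minimise over 3 possible intermediate vertex sequences; the minimum is 8, attained along the walk 0 → 1 → 2.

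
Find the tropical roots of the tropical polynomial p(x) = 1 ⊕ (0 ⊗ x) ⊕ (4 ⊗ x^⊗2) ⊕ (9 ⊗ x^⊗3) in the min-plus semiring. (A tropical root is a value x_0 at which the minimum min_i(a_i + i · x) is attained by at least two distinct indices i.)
Roots: {-5, -4, 1}

Each tropical root is a break point of the lower envelope of the lines y = a_i + i · x (there are 4 lines, with slopes 0, 1, ..., 3). Only the lines that attain the minimum somewhere contribute to roots; other lines are dominated. Here the surviving (envelope) indices are i = 3, i = 2, i = 1, i = 0.
Intersections between consecutive envelope lines give the roots: for adjacent envelope indices i < j the intersection is x = (a_i − a_j) / (j − i). Reading off the sorted break points: {-5, -4, 1}.
Verification: at each break x_0, at least two indices attain the minimum of min_i(a_i + i · x_0).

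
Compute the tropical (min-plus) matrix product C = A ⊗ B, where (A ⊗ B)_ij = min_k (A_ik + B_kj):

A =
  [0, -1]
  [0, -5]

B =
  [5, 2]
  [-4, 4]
A ⊗ B =
  [-5, 2]
  [-9, -1]

Apply the min-plus product entry-by-entry:
  C[0][0] = min over k of (A[0][0] + B[0][0] = 0 + 5 = 5, A[0][1] + B[1][0] = -1 + -4 = -5) = -5 (attained at k = 1)
  C[0][1] = min over k of (A[0][0] + B[0][1] = 0 + 2 = 2, A[0][1] + B[1][1] = -1 + 4 = 3) = 2 (attained at k = 0)
  C[1][0] = min over k of (A[1][0] + B[0][0] = 0 + 5 = 5, A[1][1] + B[1][0] = -5 + -4 = -9) = -9 (attained at k = 1)
  C[1][1] = min over k of (A[1][0] + B[0][1] = 0 + 2 = 2, A[1][1] + B[1][1] = -5 + 4 = -1) = -1 (attained at k = 1)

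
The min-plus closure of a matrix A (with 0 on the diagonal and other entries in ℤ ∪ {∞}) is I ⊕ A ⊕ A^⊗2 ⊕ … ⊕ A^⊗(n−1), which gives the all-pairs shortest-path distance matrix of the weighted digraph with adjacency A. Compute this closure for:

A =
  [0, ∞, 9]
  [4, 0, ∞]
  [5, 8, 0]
Closure =
  [0, 17, 9]
  [4, 0, 13]
  [5, 8, 0]

This is the Floyd-Warshall all-pairs shortest-path computation. For each intermediate vertex k = 0, 1, …, 2, update dist[i][j] ← min(dist[i][j], dist[i][k] + dist[k][j]). The final matrix gives, for each (i, j), the minimum total weight of any directed path from i to j (possibly empty when i = j).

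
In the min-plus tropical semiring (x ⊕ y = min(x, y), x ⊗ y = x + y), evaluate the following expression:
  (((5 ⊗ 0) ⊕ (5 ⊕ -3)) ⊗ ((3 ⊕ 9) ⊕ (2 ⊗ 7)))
(((5 ⊗ 0) ⊕ (5 ⊕ -3)) ⊗ ((3 ⊕ 9) ⊕ (2 ⊗ 7))) = 0

Expand innermost to outermost. Recall ⊕ takes the minimum of its arguments and ⊗ takes their sum. Working out the expression (((5 ⊗ 0) ⊕ (5 ⊕ -3)) ⊗ ((3 ⊕ 9) ⊕ (2 ⊗ 7))) gives 0.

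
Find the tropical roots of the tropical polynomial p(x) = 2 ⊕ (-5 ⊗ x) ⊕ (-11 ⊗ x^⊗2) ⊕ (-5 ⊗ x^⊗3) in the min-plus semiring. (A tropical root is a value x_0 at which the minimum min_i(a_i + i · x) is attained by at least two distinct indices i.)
Roots: {-6, 6, 7}

Each tropical root is a break point of the lower envelope of the lines y = a_i + i · x (there are 4 lines, with slopes 0, 1, ..., 3). Only the lines that attain the minimum somewhere contribute to roots; other lines are dominated. Here the surviving (envelope) indices are i = 3, i = 2, i = 1, i = 0.
Intersections between consecutive envelope lines give the roots: for adjacent envelope indices i < j the intersection is x = (a_i − a_j) / (j − i). Reading off the sorted break points: {-6, 6, 7}.
Verification: at each break x_0, at least two indices attain the minimum of min_i(a_i + i · x_0).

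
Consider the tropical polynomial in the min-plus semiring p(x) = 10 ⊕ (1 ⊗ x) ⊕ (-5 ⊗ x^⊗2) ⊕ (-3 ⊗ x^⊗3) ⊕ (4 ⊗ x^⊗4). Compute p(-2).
p(-2) = -9

A tropical monomial a ⊗ x^⊗i evaluates to a + i · x. Evaluating each term at x = -2:
  Term 0 contributes 10 + 0 · -2 = 10
  Term 1 contributes 1 + 1 · -2 = -1
  Term 2 contributes -5 + 2 · -2 = -9
  Term 3 contributes -3 + 3 · -2 = -9
  Term 4 contributes 4 + 4 · -2 = -4
p(-2) = ⊕ of these = min[10, -1, -9, -9, -4] = -9.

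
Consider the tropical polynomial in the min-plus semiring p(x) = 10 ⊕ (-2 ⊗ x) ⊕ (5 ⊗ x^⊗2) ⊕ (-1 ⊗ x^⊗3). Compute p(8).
p(8) = 6

A tropical monomial a ⊗ x^⊗i evaluates to a + i · x. Evaluating each term at x = 8:
  Term 0 contributes 10 + 0 · 8 = 10
  Term 1 contributes -2 + 1 · 8 = 6
  Term 2 contributes 5 + 2 · 8 = 21
  Term 3 contributes -1 + 3 · 8 = 23
p(8) = ⊕ of these = min[10, 6, 21, 23] = 6.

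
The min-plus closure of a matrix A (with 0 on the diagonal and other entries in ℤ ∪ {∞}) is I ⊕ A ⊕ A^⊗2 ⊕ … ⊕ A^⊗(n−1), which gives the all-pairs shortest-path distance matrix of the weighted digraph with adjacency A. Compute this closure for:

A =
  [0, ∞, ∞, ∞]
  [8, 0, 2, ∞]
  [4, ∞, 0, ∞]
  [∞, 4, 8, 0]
Closure =
  [0, ∞, ∞, ∞]
  [6, 0, 2, ∞]
  [4, ∞, 0, ∞]
  [10, 4, 6, 0]

This is the Floyd-Warshall all-pairs shortest-path computation. For each intermediate vertex k = 0, 1, …, 3, update dist[i][j] ← min(dist[i][j], dist[i][k] + dist[k][j]). The final matrix gives, for each (i, j), the minimum total weight of any directed path from i to j (possibly empty when i = j).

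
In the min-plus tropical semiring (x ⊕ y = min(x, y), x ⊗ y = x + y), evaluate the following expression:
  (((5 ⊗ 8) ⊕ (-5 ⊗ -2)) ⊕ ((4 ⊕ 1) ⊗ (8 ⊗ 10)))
(((5 ⊗ 8) ⊕ (-5 ⊗ -2)) ⊕ ((4 ⊕ 1) ⊗ (8 ⊗ 10))) = -7

Expand innermost to outermost. Recall ⊕ takes the minimum of its arguments and ⊗ takes their sum. Working out the expression (((5 ⊗ 8) ⊕ (-5 ⊗ -2)) ⊕ ((4 ⊕ 1) ⊗ (8 ⊗ 10))) gives -7.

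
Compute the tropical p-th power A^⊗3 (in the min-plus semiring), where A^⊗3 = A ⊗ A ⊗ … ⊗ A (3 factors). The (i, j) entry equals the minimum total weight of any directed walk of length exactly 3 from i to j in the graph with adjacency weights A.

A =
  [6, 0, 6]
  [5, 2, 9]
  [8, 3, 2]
A^⊗3 =
  [7, 4, 10]
  [9, 6, 13]
  [10, 7, 6]

Each entry (A^⊗3)_ij equals the minimum over all length-3 walks i = v_0 → v_1 → … → v_3 = j of Σ_t A[v_t][v_{t+1}]. For example, for (i, j) = (0, 2) we minimise over 9 possible intermediate vertex sequences; the minimum is 10, attained along the walk 0 → 2 → 2 → 2.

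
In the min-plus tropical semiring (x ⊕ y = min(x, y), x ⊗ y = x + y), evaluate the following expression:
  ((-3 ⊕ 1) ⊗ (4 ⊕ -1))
((-3 ⊕ 1) ⊗ (4 ⊕ -1)) = -4

Expand innermost to outermost. Recall ⊕ takes the minimum of its arguments and ⊗ takes their sum. Working out the expression ((-3 ⊕ 1) ⊗ (4 ⊕ -1)) gives -4.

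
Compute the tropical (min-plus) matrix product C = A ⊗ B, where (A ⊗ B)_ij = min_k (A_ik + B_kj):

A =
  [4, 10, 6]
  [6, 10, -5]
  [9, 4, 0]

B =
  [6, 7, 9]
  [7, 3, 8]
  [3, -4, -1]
A ⊗ B =
  [9, 2, 5]
  [-2, -9, -6]
  [3, -4, -1]

Apply the min-plus product entry-by-entry:
  C[0][0] = min over k of (A[0][0] + B[0][0] = 4 + 6 = 10, A[0][1] + B[1][0] = 10 + 7 = 17, A[0][2] + B[2][0] = 6 + 3 = 9) = 9 (attained at k = 2)
  C[0][1] = min over k of (A[0][0] + B[0][1] = 4 + 7 = 11, A[0][1] + B[1][1] = 10 + 3 = 13, A[0][2] + B[2][1] = 6 + -4 = 2) = 2 (attained at k = 2)
  C[0][2] = min over k of (A[0][0] + B[0][2] = 4 + 9 = 13, A[0][1] + B[1][2] = 10 + 8 = 18, A[0][2] + B[2][2] = 6 + -1 = 5) = 5 (attained at k = 2)
  C[1][0] = min over k of (A[1][0] + B[0][0] = 6 + 6 = 12, A[1][1] + B[1][0] = 10 + 7 = 17, A[1][2] + B[2][0] = -5 + 3 = -2) = -2 (attained at k = 2)
  C[1][1] = min over k of (A[1][0] + B[0][1] = 6 + 7 = 13, A[1][1] + B[1][1] = 10 + 3 = 13, A[1][2] + B[2][1] = -5 + -4 = -9) = -9 (attained at k = 2)
  C[1][2] = min over k of (A[1][0] + B[0][2] = 6 + 9 = 15, A[1][1] + B[1][2] = 10 + 8 = 18, A[1][2] + B[2][2] = -5 + -1 = -6) = -6 (attained at k = 2)
  C[2][0] = min over k of (A[2][0] + B[0][0] = 9 + 6 = 15, A[2][1] + B[1][0] = 4 + 7 = 11, A[2][2] + B[2][0] = 0 + 3 = 3) = 3 (attained at k = 2)
  C[2][1] = min over k of (A[2][0] + B[0][1] = 9 + 7 = 16, A[2][1] + B[1][1] = 4 + 3 = 7, A[2][2] + B[2][1] = 0 + -4 = -4) = -4 (attained at k = 2)
  C[2][2] = min over k of (A[2][0] + B[0][2] = 9 + 9 = 18, A[2][1] + B[1][2] = 4 + 8 = 12, A[2][2] + B[2][2] = 0 + -1 = -1) = -1 (attained at k = 2)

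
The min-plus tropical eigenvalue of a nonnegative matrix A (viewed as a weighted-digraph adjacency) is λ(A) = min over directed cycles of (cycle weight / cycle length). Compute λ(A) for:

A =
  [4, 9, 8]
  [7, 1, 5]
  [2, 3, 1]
λ(A) = 1

Enumerate directed cycles and compute their means (weight / length). Sample:
  cycle 0 → 0: weight = 4, length = 1, mean = 4/1 ≈ 4.000
  cycle 1 → 1: weight = 1, length = 1, mean = 1/1 ≈ 1.000
  cycle 2 → 2: weight = 1, length = 1, mean = 1/1 ≈ 1.000
  cycle 0 → 1 → 0: weight = 16, length = 2, mean = 16/2 ≈ 8.000
  cycle 0 → 2 → 0: weight = 10, length = 2, mean = 10/2 ≈ 5.000
  cycle 1 → 0 → 1: weight = 16, length = 2, mean = 16/2 ≈ 8.000
Minimum mean = 1.000, attained e.g. along the cycle 1 → 1 with weight 1 and length 1. So λ(A) = 1/1 = 1.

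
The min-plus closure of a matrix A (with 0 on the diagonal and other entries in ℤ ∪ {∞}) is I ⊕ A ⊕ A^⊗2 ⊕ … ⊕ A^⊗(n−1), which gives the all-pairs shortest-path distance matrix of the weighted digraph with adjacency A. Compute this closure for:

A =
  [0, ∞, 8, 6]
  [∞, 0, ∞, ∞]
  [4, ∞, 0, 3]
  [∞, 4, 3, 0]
Closure =
  [0, 10, 8, 6]
  [∞, 0, ∞, ∞]
  [4, 7, 0, 3]
  [7, 4, 3, 0]

This is the Floyd-Warshall all-pairs shortest-path computation. For each intermediate vertex k = 0, 1, …, 3, update dist[i][j] ← min(dist[i][j], dist[i][k] + dist[k][j]). The final matrix gives, for each (i, j), the minimum total weight of any directed path from i to j (possibly empty when i = j).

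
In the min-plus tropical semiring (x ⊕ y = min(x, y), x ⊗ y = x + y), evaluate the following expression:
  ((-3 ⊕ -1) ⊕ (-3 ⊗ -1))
((-3 ⊕ -1) ⊕ (-3 ⊗ -1)) = -4

Expand innermost to outermost. Recall ⊕ takes the minimum of its arguments and ⊗ takes their sum. Working out the expression ((-3 ⊕ -1) ⊕ (-3 ⊗ -1)) gives -4.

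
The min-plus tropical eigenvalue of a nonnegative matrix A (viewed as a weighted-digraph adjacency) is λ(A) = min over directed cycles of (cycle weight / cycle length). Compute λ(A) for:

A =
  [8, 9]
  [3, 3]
λ(A) = 3

Enumerate directed cycles and compute their means (weight / length). Sample:
  cycle 0 → 0: weight = 8, length = 1, mean = 8/1 ≈ 8.000
  cycle 1 → 1: weight = 3, length = 1, mean = 3/1 ≈ 3.000
  cycle 0 → 1 → 0: weight = 12, length = 2, mean = 12/2 ≈ 6.000
  cycle 1 → 0 → 1: weight = 12, length = 2, mean = 12/2 ≈ 6.000
Minimum mean = 3.000, attained e.g. along the cycle 1 → 1 with weight 3 and length 1. So λ(A) = 3/1 = 3.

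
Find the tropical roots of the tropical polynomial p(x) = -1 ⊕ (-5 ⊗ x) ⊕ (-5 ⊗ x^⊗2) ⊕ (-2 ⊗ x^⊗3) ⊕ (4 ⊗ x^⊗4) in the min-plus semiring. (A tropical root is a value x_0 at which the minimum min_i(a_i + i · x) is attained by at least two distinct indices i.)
Roots: {-6, -3, 0, 4}

Each tropical root is a break point of the lower envelope of the lines y = a_i + i · x (there are 5 lines, with slopes 0, 1, ..., 4). Only the lines that attain the minimum somewhere contribute to roots; other lines are dominated. Here the surviving (envelope) indices are i = 4, i = 3, i = 2, i = 1, i = 0.
Intersections between consecutive envelope lines give the roots: for adjacent envelope indices i < j the intersection is x = (a_i − a_j) / (j − i). Reading off the sorted break points: {-6, -3, 0, 4}.
Verification: at each break x_0, at least two indices attain the minimum of min_i(a_i + i · x_0).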